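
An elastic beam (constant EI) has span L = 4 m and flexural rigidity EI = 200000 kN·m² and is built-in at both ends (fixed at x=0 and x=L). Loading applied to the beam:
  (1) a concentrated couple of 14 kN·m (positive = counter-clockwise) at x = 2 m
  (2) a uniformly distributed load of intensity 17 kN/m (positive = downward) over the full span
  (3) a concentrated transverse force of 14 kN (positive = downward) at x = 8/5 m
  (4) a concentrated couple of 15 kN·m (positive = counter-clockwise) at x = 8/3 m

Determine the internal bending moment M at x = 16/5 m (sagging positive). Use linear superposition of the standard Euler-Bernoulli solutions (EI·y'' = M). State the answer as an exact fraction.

M(16/5) = -26401/3750 kN·m

Load 1 — applied couple M₀=14 kN·m at a=2 m (b=L-a=2):
  M_1 = R_Ax - M_A - M₀  [x>a] with R_A=21/4, M_A=7/2 = (21/4)·(16/5) - (7/2) - 14 = -7/10 kN·m
Load 2 — uniform load w=17 kN/m over full span:
  M_2 = wLx/2 - wL²/12 - wx²/2 = 17·4·(16/5)/2 - 17·4²/12 - 17·(16/5)²/2 = -68/75 kN·m
Load 3 — point force P=14 kN at a=8/5 m (b=L-a=12/5):
  M_3 = Pa²(a+3b)(L-x)/L³ - Pa²b/L²  [x>a] = 14·(8/5)²·((8/5)+3·(12/5))·(4-(16/5))/4³ - 14·(8/5)²·(12/5)/4² = -896/625 kN·m
Load 4 — applied couple M₀=15 kN·m at a=8/3 m (b=L-a=4/3):
  M_4 = R_Ax - M_A - M₀  [x>a] with R_A=5, M_A=5 = 5·(16/5) - 5 - 15 = -4 kN·m
Superposition: M = Σ M_i = -26401/3750 kN·m ≈ -7.040267 kN·m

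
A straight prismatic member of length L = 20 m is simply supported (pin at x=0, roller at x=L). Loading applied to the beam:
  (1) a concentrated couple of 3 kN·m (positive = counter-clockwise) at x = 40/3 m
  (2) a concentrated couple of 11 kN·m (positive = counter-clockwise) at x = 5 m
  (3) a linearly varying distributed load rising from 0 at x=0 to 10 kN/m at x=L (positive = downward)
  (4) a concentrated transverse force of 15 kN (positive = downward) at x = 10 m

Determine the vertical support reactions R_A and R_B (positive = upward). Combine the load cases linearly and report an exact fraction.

Load 1 — applied couple M₀=3 kN·m at a=40/3 m (b=L-a=20/3):
  R_A = M₀/L = 3/20 kN
  R_B = -M₀/L = -3/20 kN
Load 2 — applied couple M₀=11 kN·m at a=5 m (b=L-a=15):
  R_A = M₀/L = 11/20 kN
  R_B = -M₀/L = -11/20 kN
Load 3 — triangular load w₀=10 kN/m (0→w₀ over full span):
  R_A = w₀L/6 = 10·20/6 = 100/3 kN
  R_B = w₀L/3 = 10·20/3 = 200/3 kN
Load 4 — point force P=15 kN at a=10 m (b=L-a=10):
  R_A = Pb/L = 15·10/20 = 15/2 kN
  R_B = Pa/L = 15·10/20 = 15/2 kN
Superposition: R_A = 623/15 kN, R_B = 1102/15 kN

R_A = 623/15 kN, R_B = 1102/15 kN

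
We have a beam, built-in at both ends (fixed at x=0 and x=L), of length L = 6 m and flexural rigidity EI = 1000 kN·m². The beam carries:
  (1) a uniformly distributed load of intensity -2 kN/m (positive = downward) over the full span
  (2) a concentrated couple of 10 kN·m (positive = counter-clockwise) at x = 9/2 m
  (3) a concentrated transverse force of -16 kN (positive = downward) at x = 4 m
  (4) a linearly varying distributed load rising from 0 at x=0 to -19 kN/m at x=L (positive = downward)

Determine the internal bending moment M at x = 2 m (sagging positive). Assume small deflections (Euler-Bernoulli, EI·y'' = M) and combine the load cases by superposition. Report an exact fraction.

M(2) = -10517/1080 kN·m

Load 1 — uniform load w=-2 kN/m over full span:
  M_1 = wLx/2 - wL²/12 - wx²/2 = (-2)·6·2/2 - (-2)·6²/12 - (-2)·2²/2 = -2 kN·m
Load 2 — applied couple M₀=10 kN·m at a=9/2 m (b=L-a=3/2):
  M_2 = R_Ax - M_A  [x≤a] with R_A=15/8, M_A=25/8 = (15/8)·2 - (25/8) = 5/8 kN·m
Load 3 — point force P=-16 kN at a=4 m (b=L-a=2):
  M_3 = Pb²(3a+b)x/L³ - Pab²/L²  [x≤a] = (-16)·2²·(3·4+2)·2/6³ - (-16)·4·2²/6² = -32/27 kN·m
Load 4 — triangular load w₀=-19 kN/m (0→w₀ over full span):
  M_4 = 3w₀Lx/20 - w₀L²/30 - w₀x³/(6L) = 3·(-19)·6·2/20 - (-19)·6²/30 - (-19)·2³/(6·6) = -323/45 kN·m
Superposition: M = Σ M_i = -10517/1080 kN·m ≈ -9.737963 kN·m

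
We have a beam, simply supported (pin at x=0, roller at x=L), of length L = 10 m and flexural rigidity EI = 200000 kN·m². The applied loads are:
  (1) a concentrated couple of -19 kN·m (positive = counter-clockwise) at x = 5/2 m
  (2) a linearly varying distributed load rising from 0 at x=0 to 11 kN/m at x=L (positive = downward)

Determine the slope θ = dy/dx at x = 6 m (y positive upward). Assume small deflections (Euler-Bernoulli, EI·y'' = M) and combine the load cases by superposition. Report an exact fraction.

Load 1 — applied couple M₀=-19 kN·m at a=5/2 m (b=L-a=15/2):
  θ_1 = (M₀x²/(2L)-M₀(x-a)+C₁)/EI  [x>a] with C₁=M₀(3b²-L²)/(6L)=-1045/48 = ((-19)·6²/(2·10)-(-19)·(6-(5/2))+(-1045/48))/200000 = 2527/48000000 rad
Load 2 — triangular load w₀=11 kN/m (0→w₀ over full span):
  θ_2 = -w₀(7L⁴-30L²x²+15x⁴)/(360LEI) = -11·(7·10⁴-30·10²·6²+15·6⁴)/(360·10·200000) = 319/1125000 rad
Superposition: θ = Σ θ_i = 48413/144000000 rad ≈ 0.000336 rad

θ(6) = 48413/144000000 rad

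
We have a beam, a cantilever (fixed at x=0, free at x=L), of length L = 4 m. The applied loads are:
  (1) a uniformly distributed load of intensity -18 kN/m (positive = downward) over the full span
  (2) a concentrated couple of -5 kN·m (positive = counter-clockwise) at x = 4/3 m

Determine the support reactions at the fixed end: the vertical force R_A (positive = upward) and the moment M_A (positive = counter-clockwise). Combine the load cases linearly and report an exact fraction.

R_A = -72 kN, M_A = -139 kN·m

Load 1 — uniform load w=-18 kN/m over full span:
  R_A = wL = (-18)·4 = -72 kN
  M_A = wL²/2 = (-18)·4²/2 = -144 kN·m
Load 2 — applied couple M₀=-5 kN·m at a=4/3 m (b=L-a=8/3):
  R_A = 0 kN
  M_A = -M₀ = -(-5) = 5 kN·m
Superposition: R_A = -72 kN, M_A = -139 kN·m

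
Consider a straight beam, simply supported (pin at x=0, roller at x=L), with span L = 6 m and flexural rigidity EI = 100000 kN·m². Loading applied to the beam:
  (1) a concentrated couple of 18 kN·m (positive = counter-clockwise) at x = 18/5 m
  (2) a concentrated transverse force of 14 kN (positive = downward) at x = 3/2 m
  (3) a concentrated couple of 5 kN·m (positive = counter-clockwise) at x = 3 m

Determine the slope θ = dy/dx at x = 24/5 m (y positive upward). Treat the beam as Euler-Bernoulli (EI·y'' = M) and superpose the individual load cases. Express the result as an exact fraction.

Load 1 — applied couple M₀=18 kN·m at a=18/5 m (b=L-a=12/5):
  θ_1 = (M₀x²/(2L)-M₀(x-a)+C₁)/EI  [x>a] with C₁=M₀(3b²-L²)/(6L)=-234/25 = (18·(24/5)²/(2·6)-18·((24/5)-(18/5))+(-234/25))/100000 = 9/250000 rad
Load 2 — point force P=14 kN at a=3/2 m (b=L-a=9/2):
  θ_2 = -Pa(2L²-6Lx+3x²+a²)/(6LEI)  [x>a] = -14·(3/2)·(2·6²-6·6·(24/5)+3·(24/5)²+(3/2)²)/(6·6·100000) = 6867/40000000 rad
Load 3 — applied couple M₀=5 kN·m at a=3 m (b=L-a=3):
  θ_3 = (M₀x²/(2L)-M₀(x-a)+C₁)/EI  [x>a] with C₁=M₀(3b²-L²)/(6L)=-5/4 = (5·(24/5)²/(2·6)-5·((24/5)-3)+(-5/4))/100000 = -13/2000000 rad
Superposition: θ = Σ θ_i = 8047/40000000 rad ≈ 0.000201 rad

θ(24/5) = 8047/40000000 rad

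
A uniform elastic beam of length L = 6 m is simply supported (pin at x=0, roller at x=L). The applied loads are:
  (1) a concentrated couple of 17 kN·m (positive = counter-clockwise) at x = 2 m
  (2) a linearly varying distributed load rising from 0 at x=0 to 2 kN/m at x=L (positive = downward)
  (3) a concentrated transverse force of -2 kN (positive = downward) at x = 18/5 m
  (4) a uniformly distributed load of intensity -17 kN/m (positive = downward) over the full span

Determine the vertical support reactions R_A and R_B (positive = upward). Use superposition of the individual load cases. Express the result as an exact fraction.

R_A = -1409/30 kN, R_B = -1531/30 kN

Load 1 — applied couple M₀=17 kN·m at a=2 m (b=L-a=4):
  R_A = M₀/L = 17/6 kN
  R_B = -M₀/L = -17/6 kN
Load 2 — triangular load w₀=2 kN/m (0→w₀ over full span):
  R_A = w₀L/6 = 2·6/6 = 2 kN
  R_B = w₀L/3 = 2·6/3 = 4 kN
Load 3 — point force P=-2 kN at a=18/5 m (b=L-a=12/5):
  R_A = Pb/L = (-2)·(12/5)/6 = -4/5 kN
  R_B = Pa/L = (-2)·(18/5)/6 = -6/5 kN
Load 4 — uniform load w=-17 kN/m over full span:
  R_A = wL/2 = (-17)·6/2 = -51 kN
  R_B = wL/2 = (-17)·6/2 = -51 kN
Superposition: R_A = -1409/30 kN, R_B = -1531/30 kN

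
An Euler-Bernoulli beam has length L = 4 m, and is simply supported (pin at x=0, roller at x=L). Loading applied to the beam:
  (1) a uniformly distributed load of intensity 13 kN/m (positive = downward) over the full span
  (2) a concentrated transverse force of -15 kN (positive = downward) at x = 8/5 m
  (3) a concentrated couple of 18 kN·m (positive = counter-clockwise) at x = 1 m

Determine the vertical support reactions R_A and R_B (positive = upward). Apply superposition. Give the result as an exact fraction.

Load 1 — uniform load w=13 kN/m over full span:
  R_A = wL/2 = 13·4/2 = 26 kN
  R_B = wL/2 = 13·4/2 = 26 kN
Load 2 — point force P=-15 kN at a=8/5 m (b=L-a=12/5):
  R_A = Pb/L = (-15)·(12/5)/4 = -9 kN
  R_B = Pa/L = (-15)·(8/5)/4 = -6 kN
Load 3 — applied couple M₀=18 kN·m at a=1 m (b=L-a=3):
  R_A = M₀/L = 18/4 = 9/2 kN
  R_B = -M₀/L = -18/4 = -9/2 kN
Superposition: R_A = 43/2 kN, R_B = 31/2 kN

R_A = 43/2 kN, R_B = 31/2 kN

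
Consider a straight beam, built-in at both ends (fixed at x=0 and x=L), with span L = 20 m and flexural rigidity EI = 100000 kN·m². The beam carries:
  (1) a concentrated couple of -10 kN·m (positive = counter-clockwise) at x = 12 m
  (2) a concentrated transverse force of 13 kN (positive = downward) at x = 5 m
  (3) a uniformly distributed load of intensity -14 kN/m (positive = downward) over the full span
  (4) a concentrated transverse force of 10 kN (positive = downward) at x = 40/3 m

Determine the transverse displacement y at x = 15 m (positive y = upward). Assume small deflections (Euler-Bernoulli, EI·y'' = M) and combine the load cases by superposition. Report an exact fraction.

Load 1 — applied couple M₀=-10 kN·m at a=12 m (b=L-a=8):
  y_1 = (R_Ax³/6 - M_Ax²/2 - M₀(x-a)²/2)/EI  [x>a] with R_A=-18/25, M_A=-16/5 = ((-18/25)·15³/6 - (-16/5)·15²/2 - (-10)·(15-12)²/2)/100000 = 0 m
Load 2 — point force P=13 kN at a=5 m (b=L-a=15):
  y_2 = -Pa²(L-x)²(3bL-(3b+a)(L-x))/(6L³EI)  [x>a] = -13·5²·(20-15)²·(3·15·20-(3·15+5)·(20-15))/(6·20³·100000) = -169/153600 m
Load 3 — uniform load w=-14 kN/m over full span:
  y_3 = -wx²(L-x)²/(24EI) = -(-14)·15²·(20-15)²/(24·100000) = 21/640 m
Load 4 — point force P=10 kN at a=40/3 m (b=L-a=20/3):
  y_4 = -Pa²(L-x)²(3bL-(3b+a)(L-x))/(6L³EI)  [x>a] = -10·(40/3)²·(20-15)²·(3·(20/3)·20-(3·(20/3)+(40/3))·(20-15))/(6·20³·100000) = -7/3240 m
Superposition: y = Σ y_i = 122557/4147200 m ≈ 0.029552 m

y(15) = 122557/4147200 m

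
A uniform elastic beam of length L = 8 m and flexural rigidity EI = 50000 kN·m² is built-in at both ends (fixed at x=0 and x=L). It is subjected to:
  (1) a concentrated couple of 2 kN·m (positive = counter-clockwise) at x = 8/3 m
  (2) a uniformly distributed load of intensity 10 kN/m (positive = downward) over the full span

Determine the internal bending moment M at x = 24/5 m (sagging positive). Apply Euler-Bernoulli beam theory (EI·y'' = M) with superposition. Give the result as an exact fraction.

Load 1 — applied couple M₀=2 kN·m at a=8/3 m (b=L-a=16/3):
  M_1 = R_Ax - M_A - M₀  [x>a] with R_A=1/3, M_A=0 = (1/3)·(24/5) - 0 - 2 = -2/5 kN·m
Load 2 — uniform load w=10 kN/m over full span:
  M_2 = wLx/2 - wL²/12 - wx²/2 = 10·8·(24/5)/2 - 10·8²/12 - 10·(24/5)²/2 = 352/15 kN·m
Superposition: M = Σ M_i = 346/15 kN·m ≈ 23.066667 kN·m

M(24/5) = 346/15 kN·m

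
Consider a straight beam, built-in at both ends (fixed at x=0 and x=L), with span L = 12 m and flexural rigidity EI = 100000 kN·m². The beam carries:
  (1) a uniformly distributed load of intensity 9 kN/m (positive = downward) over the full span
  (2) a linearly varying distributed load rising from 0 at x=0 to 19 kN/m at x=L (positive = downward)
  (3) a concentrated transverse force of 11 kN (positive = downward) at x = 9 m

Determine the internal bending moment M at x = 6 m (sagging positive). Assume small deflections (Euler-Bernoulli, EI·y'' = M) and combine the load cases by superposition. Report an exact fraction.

M(6) = 921/8 kN·m

Load 1 — uniform load w=9 kN/m over full span:
  M_1 = wLx/2 - wL²/12 - wx²/2 = 9·12·6/2 - 9·12²/12 - 9·6²/2 = 54 kN·m
Load 2 — triangular load w₀=19 kN/m (0→w₀ over full span):
  M_2 = 3w₀Lx/20 - w₀L²/30 - w₀x³/(6L) = 3·19·12·6/20 - 19·12²/30 - 19·6³/(6·12) = 57 kN·m
Load 3 — point force P=11 kN at a=9 m (b=L-a=3):
  M_3 = Pb²(3a+b)x/L³ - Pab²/L²  [x≤a] = 11·3²·(3·9+3)·6/12³ - 11·9·3²/12² = 33/8 kN·m
Superposition: M = Σ M_i = 921/8 kN·m ≈ 115.125000 kN·m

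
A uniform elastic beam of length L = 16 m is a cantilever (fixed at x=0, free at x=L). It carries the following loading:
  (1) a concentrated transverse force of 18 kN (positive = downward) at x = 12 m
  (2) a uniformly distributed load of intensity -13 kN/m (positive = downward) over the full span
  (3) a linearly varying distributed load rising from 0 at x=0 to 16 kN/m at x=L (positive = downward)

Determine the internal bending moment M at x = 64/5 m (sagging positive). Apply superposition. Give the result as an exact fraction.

M(64/5) = -3712/375 kN·m

Load 1 — point force P=18 kN at a=12 m (b=L-a=4):
  M_1 = 0  [x>a] = 0 kN·m
Load 2 — uniform load w=-13 kN/m over full span:
  M_2 = -w(L-x)²/2 = -(-13)·(16-(64/5))²/2 = 1664/25 kN·m
Load 3 — triangular load w₀=16 kN/m (0→w₀ over full span):
  M_3 = w₀Lx/2 - w₀L²/3 - w₀x³/(6L) = 16·16·(64/5)/2 - 16·16²/3 - 16·(64/5)³/(6·16) = -28672/375 kN·m
Superposition: M = Σ M_i = -3712/375 kN·m ≈ -9.898667 kN·m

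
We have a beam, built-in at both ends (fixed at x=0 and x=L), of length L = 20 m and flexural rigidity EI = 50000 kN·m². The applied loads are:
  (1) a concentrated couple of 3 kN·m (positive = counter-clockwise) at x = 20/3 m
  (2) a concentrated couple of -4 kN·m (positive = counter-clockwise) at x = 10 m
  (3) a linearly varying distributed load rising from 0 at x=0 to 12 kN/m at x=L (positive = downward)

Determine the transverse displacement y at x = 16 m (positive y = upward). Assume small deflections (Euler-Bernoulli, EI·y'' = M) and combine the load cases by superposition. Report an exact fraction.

y(16) = -5371/234375 m

Load 1 — applied couple M₀=3 kN·m at a=20/3 m (b=L-a=40/3):
  y_1 = (R_Ax³/6 - M_Ax²/2 - M₀(x-a)²/2)/EI  [x>a] with R_A=1/5, M_A=0 = ((1/5)·16³/6 - 0·16²/2 - 3·(16-(20/3))²/2)/50000 = 11/93750 m
Load 2 — applied couple M₀=-4 kN·m at a=10 m (b=L-a=10):
  y_2 = (R_Ax³/6 - M_Ax²/2 - M₀(x-a)²/2)/EI  [x>a] with R_A=-3/10, M_A=-1 = ((-3/10)·16³/6 - (-1)·16²/2 - (-4)·(16-10)²/2)/50000 = -3/31250 m
Load 3 — triangular load w₀=12 kN/m (0→w₀ over full span):
  y_3 = -w₀x²(L-x)²(x+2L)/(120LEI) = -12·16²·(20-16)²·(16+2·20)/(120·20·50000) = -1792/78125 m
Superposition: y = Σ y_i = -5371/234375 m ≈ -0.022916 m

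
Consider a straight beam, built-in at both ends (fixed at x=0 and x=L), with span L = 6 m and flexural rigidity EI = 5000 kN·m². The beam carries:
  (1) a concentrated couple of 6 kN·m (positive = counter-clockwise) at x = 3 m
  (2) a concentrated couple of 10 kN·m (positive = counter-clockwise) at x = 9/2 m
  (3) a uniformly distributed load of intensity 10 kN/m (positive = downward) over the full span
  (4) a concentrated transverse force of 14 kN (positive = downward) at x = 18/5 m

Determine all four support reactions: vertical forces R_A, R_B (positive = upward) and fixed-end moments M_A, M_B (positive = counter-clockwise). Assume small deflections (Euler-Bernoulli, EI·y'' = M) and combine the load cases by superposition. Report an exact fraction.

Load 1 — applied couple M₀=6 kN·m at a=3 m (b=L-a=3):
  R_A = 6M₀ab/L³ = 6·6·3·3/6³ = 3/2 kN
  M_A = M₀b(2a-b)/L² = 6·3·(2·3-3)/6² = 3/2 kN·m
  R_B = -6M₀ab/L³ = -6·6·3·3/6³ = -3/2 kN
  M_B = M₀a(2b-a)/L² = 6·3·(2·3-3)/6² = 3/2 kN·m
Load 2 — applied couple M₀=10 kN·m at a=9/2 m (b=L-a=3/2):
  R_A = 6M₀ab/L³ = 6·10·(9/2)·(3/2)/6³ = 15/8 kN
  M_A = M₀b(2a-b)/L² = 10·(3/2)·(2·(9/2)-(3/2))/6² = 25/8 kN·m
  R_B = -6M₀ab/L³ = -6·10·(9/2)·(3/2)/6³ = -15/8 kN
  M_B = M₀a(2b-a)/L² = 10·(9/2)·(2·(3/2)-(9/2))/6² = -15/8 kN·m
Load 3 — uniform load w=10 kN/m over full span:
  R_A = wL/2 = 10·6/2 = 30 kN
  M_A = wL²/12 = 10·6²/12 = 30 kN·m
  R_B = wL/2 = 10·6/2 = 30 kN
  M_B = -wL²/12 = -10·6²/12 = -30 kN·m
Load 4 — point force P=14 kN at a=18/5 m (b=L-a=12/5):
  R_A = Pb²(3a+b)/L³ = 14·(12/5)²·(3·(18/5)+(12/5))/6³ = 616/125 kN
  M_A = Pab²/L² = 14·(18/5)·(12/5)²/6² = 1008/125 kN·m
  R_B = Pa²(a+3b)/L³ = 14·(18/5)²·((18/5)+3·(12/5))/6³ = 1134/125 kN
  M_B = -Pa²b/L² = -14·(18/5)²·(12/5)/6² = -1512/125 kN·m
Superposition: R_A = 38303/1000 kN, M_A = 42689/1000 kN·m, R_B = 35697/1000 kN, M_B = -42471/1000 kN·m

R_A = 38303/1000 kN, M_A = 42689/1000 kN·m, R_B = 35697/1000 kN, M_B = -42471/1000 kN·m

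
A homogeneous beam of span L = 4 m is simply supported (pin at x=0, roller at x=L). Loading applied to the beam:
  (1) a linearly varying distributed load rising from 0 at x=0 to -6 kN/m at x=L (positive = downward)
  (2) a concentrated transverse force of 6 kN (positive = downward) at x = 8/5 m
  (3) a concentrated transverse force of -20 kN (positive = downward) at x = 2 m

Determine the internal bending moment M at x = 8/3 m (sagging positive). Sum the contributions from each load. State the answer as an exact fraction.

M(8/3) = -2168/135 kN·m

Load 1 — triangular load w₀=-6 kN/m (0→w₀ over full span):
  M_1 = w₀Lx/6 - w₀x³/(6L) = (-6)·4·(8/3)/6 - (-6)·(8/3)³/(6·4) = -160/27 kN·m
Load 2 — point force P=6 kN at a=8/5 m (b=L-a=12/5):
  M_2 = Pa(L-x)/L  [x>a] = 6·(8/5)·(4-(8/3))/4 = 16/5 kN·m
Load 3 — point force P=-20 kN at a=2 m (b=L-a=2):
  M_3 = Pa(L-x)/L  [x>a] = (-20)·2·(4-(8/3))/4 = -40/3 kN·m
Superposition: M = Σ M_i = -2168/135 kN·m ≈ -16.059259 kN·m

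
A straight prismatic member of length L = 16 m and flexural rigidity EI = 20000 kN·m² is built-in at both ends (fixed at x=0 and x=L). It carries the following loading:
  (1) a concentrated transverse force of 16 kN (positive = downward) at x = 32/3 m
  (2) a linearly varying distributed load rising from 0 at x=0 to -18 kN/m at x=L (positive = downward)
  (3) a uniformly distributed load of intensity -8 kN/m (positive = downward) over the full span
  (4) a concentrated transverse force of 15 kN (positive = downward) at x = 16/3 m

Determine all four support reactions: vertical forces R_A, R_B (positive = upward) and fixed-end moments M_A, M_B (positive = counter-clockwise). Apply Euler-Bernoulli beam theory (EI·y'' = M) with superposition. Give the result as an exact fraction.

R_A = -12412/135 kN, M_A = -36416/135 kN·m, R_B = -20123/135 kN, M_B = 46624/135 kN·m

Load 1 — point force P=16 kN at a=32/3 m (b=L-a=16/3):
  R_A = Pb²(3a+b)/L³ = 16·(16/3)²·(3·(32/3)+(16/3))/16³ = 112/27 kN
  M_A = Pab²/L² = 16·(32/3)·(16/3)²/16² = 512/27 kN·m
  R_B = Pa²(a+3b)/L³ = 16·(32/3)²·((32/3)+3·(16/3))/16³ = 320/27 kN
  M_B = -Pa²b/L² = -16·(32/3)²·(16/3)/16² = -1024/27 kN·m
Load 2 — triangular load w₀=-18 kN/m (0→w₀ over full span):
  R_A = 3w₀L/20 = 3·(-18)·16/20 = -216/5 kN
  M_A = w₀L²/30 = (-18)·16²/30 = -768/5 kN·m
  R_B = 7w₀L/20 = 7·(-18)·16/20 = -504/5 kN
  M_B = -w₀L²/20 = -(-18)·16²/20 = 1152/5 kN·m
Load 3 — uniform load w=-8 kN/m over full span:
  R_A = wL/2 = (-8)·16/2 = -64 kN
  M_A = wL²/12 = (-8)·16²/12 = -512/3 kN·m
  R_B = wL/2 = (-8)·16/2 = -64 kN
  M_B = -wL²/12 = -(-8)·16²/12 = 512/3 kN·m
Load 4 — point force P=15 kN at a=16/3 m (b=L-a=32/3):
  R_A = Pb²(3a+b)/L³ = 15·(32/3)²·(3·(16/3)+(32/3))/16³ = 100/9 kN
  M_A = Pab²/L² = 15·(16/3)·(32/3)²/16² = 320/9 kN·m
  R_B = Pa²(a+3b)/L³ = 15·(16/3)²·((16/3)+3·(32/3))/16³ = 35/9 kN
  M_B = -Pa²b/L² = -15·(16/3)²·(32/3)/16² = -160/9 kN·m
Superposition: R_A = -12412/135 kN, M_A = -36416/135 kN·m, R_B = -20123/135 kN, M_B = 46624/135 kN·m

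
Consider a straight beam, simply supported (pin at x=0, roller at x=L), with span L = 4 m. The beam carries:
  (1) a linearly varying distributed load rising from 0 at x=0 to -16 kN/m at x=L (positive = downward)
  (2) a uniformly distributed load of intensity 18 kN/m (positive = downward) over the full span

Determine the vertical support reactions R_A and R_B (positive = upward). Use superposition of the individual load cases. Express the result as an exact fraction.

Load 1 — triangular load w₀=-16 kN/m (0→w₀ over full span):
  R_A = w₀L/6 = (-16)·4/6 = -32/3 kN
  R_B = w₀L/3 = (-16)·4/3 = -64/3 kN
Load 2 — uniform load w=18 kN/m over full span:
  R_A = wL/2 = 18·4/2 = 36 kN
  R_B = wL/2 = 18·4/2 = 36 kN
Superposition: R_A = 76/3 kN, R_B = 44/3 kN

R_A = 76/3 kN, R_B = 44/3 kN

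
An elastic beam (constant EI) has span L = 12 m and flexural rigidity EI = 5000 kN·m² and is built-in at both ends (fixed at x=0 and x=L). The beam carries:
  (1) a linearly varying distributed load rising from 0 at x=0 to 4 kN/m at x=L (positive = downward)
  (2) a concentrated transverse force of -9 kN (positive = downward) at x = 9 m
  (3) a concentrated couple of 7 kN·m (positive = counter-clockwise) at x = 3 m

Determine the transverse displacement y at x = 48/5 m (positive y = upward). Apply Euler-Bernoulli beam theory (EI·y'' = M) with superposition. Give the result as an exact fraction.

Load 1 — triangular load w₀=4 kN/m (0→w₀ over full span):
  y_1 = -w₀x²(L-x)²(x+2L)/(120LEI) = -4·(48/5)²·(12-(48/5))²·((48/5)+2·12)/(120·12·5000) = -96768/9765625 m
Load 2 — point force P=-9 kN at a=9 m (b=L-a=3):
  y_2 = -Pa²(L-x)²(3bL-(3b+a)(L-x))/(6L³EI)  [x>a] = -(-9)·9²·(12-(48/5))²·(3·3·12-(3·3+9)·(12-(48/5)))/(6·12³·5000) = 6561/1250000 m
Load 3 — applied couple M₀=7 kN·m at a=3 m (b=L-a=9):
  y_3 = (R_Ax³/6 - M_Ax²/2 - M₀(x-a)²/2)/EI  [x>a] with R_A=21/32, M_A=-21/16 = ((21/32)·(48/5)³/6 - (-21/16)·(48/5)²/2 - 7·((48/5)-3)²/2)/5000 = 1197/1250000 m
Superposition: y = Σ y_i = -289269/78125000 m ≈ -0.003703 m

y(48/5) = -289269/78125000 m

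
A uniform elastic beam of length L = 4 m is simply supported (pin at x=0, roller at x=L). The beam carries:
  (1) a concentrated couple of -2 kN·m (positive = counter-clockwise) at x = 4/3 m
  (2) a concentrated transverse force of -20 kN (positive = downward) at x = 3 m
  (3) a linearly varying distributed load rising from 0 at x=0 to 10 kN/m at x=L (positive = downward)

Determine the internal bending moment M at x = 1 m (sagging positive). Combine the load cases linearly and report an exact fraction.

M(1) = 3/4 kN·m

Load 1 — applied couple M₀=-2 kN·m at a=4/3 m (b=L-a=8/3):
  M_1 = M₀x/L  [x≤a] = (-2)·1/4 = -1/2 kN·m
Load 2 — point force P=-20 kN at a=3 m (b=L-a=1):
  M_2 = Pbx/L  [x≤a] = (-20)·1·1/4 = -5 kN·m
Load 3 — triangular load w₀=10 kN/m (0→w₀ over full span):
  M_3 = w₀Lx/6 - w₀x³/(6L) = 10·4·1/6 - 10·1³/(6·4) = 25/4 kN·m
Superposition: M = Σ M_i = 3/4 kN·m ≈ 0.750000 kN·m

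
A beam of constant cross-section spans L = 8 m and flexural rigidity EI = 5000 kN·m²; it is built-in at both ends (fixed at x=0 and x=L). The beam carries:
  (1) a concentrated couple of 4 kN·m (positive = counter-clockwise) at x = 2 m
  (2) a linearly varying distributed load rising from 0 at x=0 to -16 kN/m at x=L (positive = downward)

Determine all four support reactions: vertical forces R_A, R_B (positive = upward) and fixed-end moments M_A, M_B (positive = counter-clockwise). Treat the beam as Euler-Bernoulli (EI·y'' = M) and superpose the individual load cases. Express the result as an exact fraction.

Load 1 — applied couple M₀=4 kN·m at a=2 m (b=L-a=6):
  R_A = 6M₀ab/L³ = 6·4·2·6/8³ = 9/16 kN
  M_A = M₀b(2a-b)/L² = 4·6·(2·2-6)/8² = -3/4 kN·m
  R_B = -6M₀ab/L³ = -6·4·2·6/8³ = -9/16 kN
  M_B = M₀a(2b-a)/L² = 4·2·(2·6-2)/8² = 5/4 kN·m
Load 2 — triangular load w₀=-16 kN/m (0→w₀ over full span):
  R_A = 3w₀L/20 = 3·(-16)·8/20 = -96/5 kN
  M_A = w₀L²/30 = (-16)·8²/30 = -512/15 kN·m
  R_B = 7w₀L/20 = 7·(-16)·8/20 = -224/5 kN
  M_B = -w₀L²/20 = -(-16)·8²/20 = 256/5 kN·m
Superposition: R_A = -1491/80 kN, M_A = -2093/60 kN·m, R_B = -3629/80 kN, M_B = 1049/20 kN·m

R_A = -1491/80 kN, M_A = -2093/60 kN·m, R_B = -3629/80 kN, M_B = 1049/20 kN·m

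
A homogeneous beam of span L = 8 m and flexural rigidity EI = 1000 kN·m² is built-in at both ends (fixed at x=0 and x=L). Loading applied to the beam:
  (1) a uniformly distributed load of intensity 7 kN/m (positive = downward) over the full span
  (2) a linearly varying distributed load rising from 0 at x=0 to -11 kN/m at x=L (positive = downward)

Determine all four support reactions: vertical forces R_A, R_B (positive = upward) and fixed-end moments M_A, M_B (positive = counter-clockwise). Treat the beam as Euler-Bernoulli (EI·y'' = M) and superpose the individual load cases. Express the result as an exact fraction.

R_A = 74/5 kN, M_A = 208/15 kN·m, R_B = -14/5 kN, M_B = -32/15 kN·m

Load 1 — uniform load w=7 kN/m over full span:
  R_A = wL/2 = 7·8/2 = 28 kN
  M_A = wL²/12 = 7·8²/12 = 112/3 kN·m
  R_B = wL/2 = 7·8/2 = 28 kN
  M_B = -wL²/12 = -7·8²/12 = -112/3 kN·m
Load 2 — triangular load w₀=-11 kN/m (0→w₀ over full span):
  R_A = 3w₀L/20 = 3·(-11)·8/20 = -66/5 kN
  M_A = w₀L²/30 = (-11)·8²/30 = -352/15 kN·m
  R_B = 7w₀L/20 = 7·(-11)·8/20 = -154/5 kN
  M_B = -w₀L²/20 = -(-11)·8²/20 = 176/5 kN·m
Superposition: R_A = 74/5 kN, M_A = 208/15 kN·m, R_B = -14/5 kN, M_B = -32/15 kN·m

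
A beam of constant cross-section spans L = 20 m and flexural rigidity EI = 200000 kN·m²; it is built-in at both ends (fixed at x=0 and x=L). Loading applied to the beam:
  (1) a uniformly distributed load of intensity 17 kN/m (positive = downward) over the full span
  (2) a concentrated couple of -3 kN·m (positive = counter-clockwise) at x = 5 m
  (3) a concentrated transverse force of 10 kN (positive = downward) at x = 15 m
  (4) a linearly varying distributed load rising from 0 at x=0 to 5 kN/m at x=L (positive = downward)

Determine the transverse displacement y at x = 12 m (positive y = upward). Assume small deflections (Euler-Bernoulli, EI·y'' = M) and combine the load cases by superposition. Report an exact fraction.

y(12) = -7767/200000 m

Load 1 — uniform load w=17 kN/m over full span:
  y_1 = -wx²(L-x)²/(24EI) = -17·12²·(20-12)²/(24·200000) = -102/3125 m
Load 2 — applied couple M₀=-3 kN·m at a=5 m (b=L-a=15):
  y_2 = (R_Ax³/6 - M_Ax²/2 - M₀(x-a)²/2)/EI  [x>a] with R_A=-27/160, M_A=9/16 = ((-27/160)·12³/6 - (9/16)·12²/2 - (-3)·(12-5)²/2)/200000 = -39/500000 m
Load 3 — point force P=10 kN at a=15 m (b=L-a=5):
  y_3 = -Pb²x²(3aL-(3a+b)x)/(6L³EI)  [x≤a] = -10·5²·12²·(3·15·20-(3·15+5)·12)/(6·20³·200000) = -9/8000 m
Load 4 — triangular load w₀=5 kN/m (0→w₀ over full span):
  y_4 = -w₀x²(L-x)²(x+2L)/(120LEI) = -5·12²·(20-12)²·(12+2·20)/(120·20·200000) = -78/15625 m
Superposition: y = Σ y_i = -7767/200000 m ≈ -0.038835 m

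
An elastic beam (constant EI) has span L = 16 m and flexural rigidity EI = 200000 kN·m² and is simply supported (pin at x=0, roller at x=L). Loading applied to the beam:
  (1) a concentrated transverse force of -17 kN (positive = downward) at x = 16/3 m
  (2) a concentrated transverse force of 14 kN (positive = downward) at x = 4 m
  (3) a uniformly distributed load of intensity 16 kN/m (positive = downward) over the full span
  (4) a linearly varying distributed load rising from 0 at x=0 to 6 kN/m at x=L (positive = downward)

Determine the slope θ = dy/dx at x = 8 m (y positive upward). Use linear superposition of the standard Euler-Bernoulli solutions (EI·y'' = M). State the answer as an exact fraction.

Load 1 — point force P=-17 kN at a=16/3 m (b=L-a=32/3):
  θ_1 = -Pa(2L²-6Lx+3x²+a²)/(6LEI)  [x>a] = -(-17)·(16/3)·(2·16²-6·16·8+3·8²+(16/3)²)/(6·16·200000) = -17/101250 rad
Load 2 — point force P=14 kN at a=4 m (b=L-a=12):
  θ_2 = -Pa(2L²-6Lx+3x²+a²)/(6LEI)  [x>a] = -14·4·(2·16²-6·16·8+3·8²+4²)/(6·16·200000) = 7/50000 rad
Load 3 — uniform load w=16 kN/m over full span:
  θ_3 = -w(L³-6Lx²+4x³)/(24EI) = -16·(16³-6·16·8²+4·8³)/(24·200000) = 0 rad
Load 4 — triangular load w₀=6 kN/m (0→w₀ over full span):
  θ_4 = -w₀(7L⁴-30L²x²+15x⁴)/(360LEI) = -6·(7·16⁴-30·16²·8²+15·8⁴)/(360·16·200000) = -7/46875 rad
Superposition: θ = Σ θ_i = -3589/20250000 rad ≈ -0.000177 rad

θ(8) = -3589/20250000 rad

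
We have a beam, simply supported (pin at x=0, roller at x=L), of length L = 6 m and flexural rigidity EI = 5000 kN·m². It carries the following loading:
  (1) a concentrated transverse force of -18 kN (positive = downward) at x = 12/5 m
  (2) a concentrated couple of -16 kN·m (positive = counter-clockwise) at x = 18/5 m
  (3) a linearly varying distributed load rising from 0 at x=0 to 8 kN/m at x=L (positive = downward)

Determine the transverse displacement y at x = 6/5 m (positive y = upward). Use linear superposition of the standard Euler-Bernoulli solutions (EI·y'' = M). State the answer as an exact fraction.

Load 1 — point force P=-18 kN at a=12/5 m (b=L-a=18/5):
  y_1 = -Pbx(L²-b²-x²)/(6LEI)  [x≤a] = -(-18)·(18/5)·(6/5)·(6²-(18/5)²-(6/5)²)/(6·6·5000) = 729/78125 m
Load 2 — applied couple M₀=-16 kN·m at a=18/5 m (b=L-a=12/5):
  y_2 = (M₀x³/(6L)+C₁x)/EI  [x≤a] with C₁=M₀(3b²-L²)/(6L)=208/25 = ((-16)·(6/5)³/(6·6)+(208/25)·(6/5))/5000 = 144/78125 m
Load 3 — triangular load w₀=8 kN/m (0→w₀ over full span):
  y_3 = -w₀x(7L⁴-10L²x²+3x⁴)/(360LEI) = -8·(6/5)·(7·6⁴-10·6²·(6/5)²+3·(6/5)⁴)/(360·6·5000) = -74304/9765625 m
Superposition: y = Σ y_i = 34821/9765625 m ≈ 0.003566 m

y(6/5) = 34821/9765625 m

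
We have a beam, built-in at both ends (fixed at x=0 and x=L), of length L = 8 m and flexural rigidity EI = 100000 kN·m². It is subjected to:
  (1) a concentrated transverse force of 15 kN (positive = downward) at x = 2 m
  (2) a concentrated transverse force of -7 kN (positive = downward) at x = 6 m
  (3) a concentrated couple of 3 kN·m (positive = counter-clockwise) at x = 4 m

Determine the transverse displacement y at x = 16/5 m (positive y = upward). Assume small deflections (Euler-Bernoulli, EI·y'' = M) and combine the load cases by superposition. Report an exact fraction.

y(16/5) = -1397/9375000 m

Load 1 — point force P=15 kN at a=2 m (b=L-a=6):
  y_1 = -Pa²(L-x)²(3bL-(3b+a)(L-x))/(6L³EI)  [x>a] = -15·2²·(8-(16/5))²·(3·6·8-(3·6+2)·(8-(16/5)))/(6·8³·100000) = -27/125000 m
Load 2 — point force P=-7 kN at a=6 m (b=L-a=2):
  y_2 = -Pb²x²(3aL-(3a+b)x)/(6L³EI)  [x≤a] = -(-7)·2²·(16/5)²·(3·6·8-(3·6+2)·(16/5))/(6·8³·100000) = 7/93750 m
Load 3 — applied couple M₀=3 kN·m at a=4 m (b=L-a=4):
  y_3 = (R_Ax³/6 - M_Ax²/2)/EI  [x≤a] with R_A=9/16, M_A=3/4 = ((9/16)·(16/5)³/6 - (3/4)·(16/5)²/2)/100000 = -3/390625 m
Superposition: y = Σ y_i = -1397/9375000 m ≈ -0.000149 m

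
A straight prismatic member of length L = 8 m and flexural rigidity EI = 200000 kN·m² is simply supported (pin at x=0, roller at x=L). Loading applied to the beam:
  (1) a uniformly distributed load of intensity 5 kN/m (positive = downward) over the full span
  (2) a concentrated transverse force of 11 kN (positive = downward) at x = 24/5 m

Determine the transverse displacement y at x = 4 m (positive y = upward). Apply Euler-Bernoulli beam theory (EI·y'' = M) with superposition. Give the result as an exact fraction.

Load 1 — uniform load w=5 kN/m over full span:
  y_1 = -wx(L³-2Lx²+x³)/(24EI) = -5·4·(8³-2·8·4²+4³)/(24·200000) = -1/750 m
Load 2 — point force P=11 kN at a=24/5 m (b=L-a=16/5):
  y_2 = -Pbx(L²-b²-x²)/(6LEI)  [x≤a] = -11·(16/5)·4·(8²-(16/5)²-4²)/(6·8·200000) = -649/1171875 m
Superposition: y = Σ y_i = -4423/2343750 m ≈ -0.001887 m

y(4) = -4423/2343750 m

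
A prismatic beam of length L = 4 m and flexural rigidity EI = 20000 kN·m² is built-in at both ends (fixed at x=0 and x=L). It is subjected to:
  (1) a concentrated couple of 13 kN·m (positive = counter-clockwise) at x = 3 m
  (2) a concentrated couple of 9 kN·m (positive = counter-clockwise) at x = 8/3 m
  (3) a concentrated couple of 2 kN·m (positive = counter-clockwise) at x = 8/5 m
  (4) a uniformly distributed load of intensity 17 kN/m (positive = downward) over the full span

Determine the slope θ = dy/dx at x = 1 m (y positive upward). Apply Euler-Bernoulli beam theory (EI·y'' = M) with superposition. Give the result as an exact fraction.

Load 1 — applied couple M₀=13 kN·m at a=3 m (b=L-a=1):
  θ_1 = (R_Ax²/2 - M_Ax)/EI  [x≤a] with R_A=117/32, M_A=65/16 = ((117/32)·1²/2 - (65/16)·1)/20000 = -143/1280000 rad
Load 2 — applied couple M₀=9 kN·m at a=8/3 m (b=L-a=4/3):
  θ_2 = (R_Ax²/2 - M_Ax)/EI  [x≤a] with R_A=3, M_A=3 = (3·1²/2 - 3·1)/20000 = -3/40000 rad
Load 3 — applied couple M₀=2 kN·m at a=8/5 m (b=L-a=12/5):
  θ_3 = (R_Ax²/2 - M_Ax)/EI  [x≤a] with R_A=18/25, M_A=6/25 = ((18/25)·1²/2 - (6/25)·1)/20000 = 3/500000 rad
Load 4 — uniform load w=17 kN/m over full span:
  θ_4 = -wx(L-x)(L-2x)/(12EI) = -17·1·(4-1)·(4-2·1)/(12·20000) = -17/40000 rad
Superposition: θ = Σ θ_i = -19383/32000000 rad ≈ -0.000606 rad

θ(1) = -19383/32000000 rad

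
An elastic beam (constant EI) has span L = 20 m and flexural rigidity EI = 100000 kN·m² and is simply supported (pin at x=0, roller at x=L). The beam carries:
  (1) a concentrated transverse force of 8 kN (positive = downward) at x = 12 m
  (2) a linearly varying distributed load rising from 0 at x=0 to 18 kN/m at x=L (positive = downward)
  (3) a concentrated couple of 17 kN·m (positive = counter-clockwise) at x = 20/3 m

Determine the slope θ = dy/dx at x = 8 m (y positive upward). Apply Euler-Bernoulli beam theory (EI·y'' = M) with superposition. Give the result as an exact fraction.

Load 1 — point force P=8 kN at a=12 m (b=L-a=8):
  θ_1 = -Pb(L²-b²-3x²)/(6LEI)  [x≤a] = -8·8·(20²-8²-3·8²)/(6·20·100000) = -12/15625 rad
Load 2 — triangular load w₀=18 kN/m (0→w₀ over full span):
  θ_2 = -w₀(7L⁴-30L²x²+15x⁴)/(360LEI) = -18·(7·20⁴-30·20²·8²+15·8⁴)/(360·20·100000) = -323/31250 rad
Load 3 — applied couple M₀=17 kN·m at a=20/3 m (b=L-a=40/3):
  θ_3 = (M₀x²/(2L)-M₀(x-a)+C₁)/EI  [x>a] with C₁=M₀(3b²-L²)/(6L)=170/9 = (17·8²/(2·20)-17·(8-(20/3))+(170/9))/100000 = 527/2250000 rad
Superposition: θ = Σ θ_i = -24457/2250000 rad ≈ -0.010870 rad

θ(8) = -24457/2250000 rad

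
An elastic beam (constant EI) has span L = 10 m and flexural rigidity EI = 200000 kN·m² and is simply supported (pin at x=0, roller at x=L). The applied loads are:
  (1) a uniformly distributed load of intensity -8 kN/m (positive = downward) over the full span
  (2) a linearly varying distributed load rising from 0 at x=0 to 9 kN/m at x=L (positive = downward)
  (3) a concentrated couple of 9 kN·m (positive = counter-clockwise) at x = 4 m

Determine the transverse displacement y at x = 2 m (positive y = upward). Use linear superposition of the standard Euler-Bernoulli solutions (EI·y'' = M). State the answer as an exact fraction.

y(2) = 10951/7500000 m

Load 1 — uniform load w=-8 kN/m over full span:
  y_1 = -wx(L³-2Lx²+x³)/(24EI) = -(-8)·2·(10³-2·10·2²+2³)/(24·200000) = 29/9375 m
Load 2 — triangular load w₀=9 kN/m (0→w₀ over full span):
  y_2 = -w₀x(7L⁴-10L²x²+3x⁴)/(360LEI) = -9·2·(7·10⁴-10·10²·2²+3·2⁴)/(360·10·200000) = -129/78125 m
Load 3 — applied couple M₀=9 kN·m at a=4 m (b=L-a=6):
  y_3 = (M₀x³/(6L)+C₁x)/EI  [x≤a] with C₁=M₀(3b²-L²)/(6L)=6/5 = (9·2³/(6·10)+(6/5)·2)/200000 = 9/500000 m
Superposition: y = Σ y_i = 10951/7500000 m ≈ 0.001460 m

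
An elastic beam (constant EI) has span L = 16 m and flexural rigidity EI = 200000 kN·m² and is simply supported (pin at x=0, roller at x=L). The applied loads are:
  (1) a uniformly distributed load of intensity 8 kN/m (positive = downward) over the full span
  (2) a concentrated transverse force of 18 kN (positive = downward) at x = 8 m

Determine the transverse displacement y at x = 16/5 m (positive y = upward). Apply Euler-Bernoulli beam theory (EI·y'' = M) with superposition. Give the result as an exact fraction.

y(16/5) = -144344/5859375 m

Load 1 — uniform load w=8 kN/m over full span:
  y_1 = -wx(L³-2Lx²+x³)/(24EI) = -8·(16/5)·(16³-2·16·(16/5)²+(16/5)³)/(24·200000) = -118784/5859375 m
Load 2 — point force P=18 kN at a=8 m (b=L-a=8):
  y_2 = -Pbx(L²-b²-x²)/(6LEI)  [x≤a] = -18·8·(16/5)·(16²-8²-(16/5)²)/(6·16·200000) = -1704/390625 m
Superposition: y = Σ y_i = -144344/5859375 m ≈ -0.024635 m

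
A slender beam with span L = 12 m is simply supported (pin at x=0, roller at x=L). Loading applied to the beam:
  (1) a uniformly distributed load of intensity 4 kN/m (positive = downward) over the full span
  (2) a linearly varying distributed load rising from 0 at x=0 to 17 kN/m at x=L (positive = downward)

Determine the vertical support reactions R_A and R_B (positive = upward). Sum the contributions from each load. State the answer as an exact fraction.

Load 1 — uniform load w=4 kN/m over full span:
  R_A = wL/2 = 4·12/2 = 24 kN
  R_B = wL/2 = 4·12/2 = 24 kN
Load 2 — triangular load w₀=17 kN/m (0→w₀ over full span):
  R_A = w₀L/6 = 17·12/6 = 34 kN
  R_B = w₀L/3 = 17·12/3 = 68 kN
Superposition: R_A = 58 kN, R_B = 92 kN

R_A = 58 kN, R_B = 92 kN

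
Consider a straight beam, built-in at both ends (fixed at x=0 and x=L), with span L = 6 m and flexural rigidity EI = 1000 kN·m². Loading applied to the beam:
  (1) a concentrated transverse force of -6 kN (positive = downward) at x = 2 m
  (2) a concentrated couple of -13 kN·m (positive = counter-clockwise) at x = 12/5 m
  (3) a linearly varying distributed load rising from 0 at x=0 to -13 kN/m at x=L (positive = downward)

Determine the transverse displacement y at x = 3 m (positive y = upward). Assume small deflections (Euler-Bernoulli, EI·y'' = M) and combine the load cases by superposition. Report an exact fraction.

y(3) = 8903/400000 m

Load 1 — point force P=-6 kN at a=2 m (b=L-a=4):
  y_1 = -Pa²(L-x)²(3bL-(3b+a)(L-x))/(6L³EI)  [x>a] = -(-6)·2²·(6-3)²·(3·4·6-(3·4+2)·(6-3))/(6·6³·1000) = 1/200 m
Load 2 — applied couple M₀=-13 kN·m at a=12/5 m (b=L-a=18/5):
  y_2 = (R_Ax³/6 - M_Ax²/2 - M₀(x-a)²/2)/EI  [x>a] with R_A=-78/25, M_A=-39/25 = ((-78/25)·3³/6 - (-39/25)·3²/2 - (-13)·(3-(12/5))²/2)/1000 = -117/25000 m
Load 3 — triangular load w₀=-13 kN/m (0→w₀ over full span):
  y_3 = -w₀x²(L-x)²(x+2L)/(120LEI) = -(-13)·3²·(6-3)²·(3+2·6)/(120·6·1000) = 351/16000 m
Superposition: y = Σ y_i = 8903/400000 m ≈ 0.022257 m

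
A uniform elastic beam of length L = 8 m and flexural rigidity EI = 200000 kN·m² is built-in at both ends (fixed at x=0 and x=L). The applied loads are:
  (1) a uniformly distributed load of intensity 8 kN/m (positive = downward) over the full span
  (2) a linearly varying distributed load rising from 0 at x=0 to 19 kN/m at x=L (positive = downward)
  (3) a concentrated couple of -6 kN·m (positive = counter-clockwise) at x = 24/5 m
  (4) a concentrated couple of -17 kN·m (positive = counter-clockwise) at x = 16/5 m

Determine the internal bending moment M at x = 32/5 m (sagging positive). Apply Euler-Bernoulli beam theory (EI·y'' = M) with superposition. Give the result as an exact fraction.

M(32/5) = 142/375 kN·m

Load 1 — uniform load w=8 kN/m over full span:
  M_1 = wLx/2 - wL²/12 - wx²/2 = 8·8·(32/5)/2 - 8·8²/12 - 8·(32/5)²/2 = -128/75 kN·m
Load 2 — triangular load w₀=19 kN/m (0→w₀ over full span):
  M_2 = 3w₀Lx/20 - w₀L²/30 - w₀x³/(6L) = 3·19·8·(32/5)/20 - 19·8²/30 - 19·(32/5)³/(6·8) = 608/375 kN·m
Load 3 — applied couple M₀=-6 kN·m at a=24/5 m (b=L-a=16/5):
  M_3 = R_Ax - M_A - M₀  [x>a] with R_A=-27/25, M_A=-48/25 = (-27/25)·(32/5) - (-48/25) - (-6) = 126/125 kN·m
Load 4 — applied couple M₀=-17 kN·m at a=16/5 m (b=L-a=24/5):
  M_4 = R_Ax - M_A - M₀  [x>a] with R_A=-153/50, M_A=-51/25 = (-153/50)·(32/5) - (-51/25) - (-17) = -68/125 kN·m
Superposition: M = Σ M_i = 142/375 kN·m ≈ 0.378667 kN·m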